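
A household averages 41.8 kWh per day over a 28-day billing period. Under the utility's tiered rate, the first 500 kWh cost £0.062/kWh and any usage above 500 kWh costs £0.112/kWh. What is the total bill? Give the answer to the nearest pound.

£106

Usage = 41.8 kWh/day × 28 days = 1170.4 kWh
First 500 kWh × £0.062 = £31.00
Remaining 670.4 kWh × £0.112 = £75.08
Total = £106.08 ≈ £106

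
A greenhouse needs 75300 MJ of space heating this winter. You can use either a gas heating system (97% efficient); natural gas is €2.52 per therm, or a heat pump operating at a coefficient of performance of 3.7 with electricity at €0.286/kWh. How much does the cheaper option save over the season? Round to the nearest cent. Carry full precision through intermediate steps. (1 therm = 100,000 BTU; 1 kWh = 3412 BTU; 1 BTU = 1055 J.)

€237.31

Heat load = 75300 MJ = 75,300,000,000 J / 1055 = 71,374,408 BTU
Gas: input = 71,374,408 / 0.97 = 73,581,863 BTU = 735.8 therm → 735.8 × €2.52 = €1,854.26
Heat pump: 71,374,408 BTU / 3412 = 20,920 kWh heat; / 3.7 = 5,654 kWh in → × €0.286 = €1,616.95
Difference = |€1,854.26 − €1,616.95| = €237.31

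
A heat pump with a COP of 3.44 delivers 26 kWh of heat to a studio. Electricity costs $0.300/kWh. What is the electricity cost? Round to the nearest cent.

Electrical input = 26 kWh / 3.44 = 7.558 kWh
Cost = 7.558 × $0.300/kWh = $2.27

$2.27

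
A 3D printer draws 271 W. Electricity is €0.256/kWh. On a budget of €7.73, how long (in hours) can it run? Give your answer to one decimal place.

Energy budget = €7.73 / €0.256 per kWh = 30.2 kWh = 30,195 Wh
Runtime = 30,195 Wh / 271 W = 111.4 h

111.4 h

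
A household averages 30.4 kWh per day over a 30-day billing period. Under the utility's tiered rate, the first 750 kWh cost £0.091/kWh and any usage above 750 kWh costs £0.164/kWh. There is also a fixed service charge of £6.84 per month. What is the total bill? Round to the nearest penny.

£101.66

Usage = 30.4 kWh/day × 30 days = 912 kWh
First 750 kWh × £0.091 = £68.25
Remaining 162 kWh × £0.164 = £26.57
Energy charge = £94.82; + service £6.84 = £101.66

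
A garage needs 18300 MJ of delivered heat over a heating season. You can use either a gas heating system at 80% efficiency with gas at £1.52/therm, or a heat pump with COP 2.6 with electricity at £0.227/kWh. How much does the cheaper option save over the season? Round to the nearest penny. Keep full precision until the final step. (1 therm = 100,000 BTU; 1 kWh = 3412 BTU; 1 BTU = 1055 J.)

£114.28

Heat load = 18300 MJ = 18,300,000,000 J / 1055 = 17,345,972 BTU
Gas: input = 17,345,972 / 0.80 = 21,682,464 BTU = 216.8 therm → 216.8 × £1.52 = £329.57
Heat pump: 17,345,972 BTU / 3412 = 5,084 kWh heat; / 2.6 = 1,955 kWh in → × £0.227 = £443.86
Difference = |£329.57 − £443.86| = £114.28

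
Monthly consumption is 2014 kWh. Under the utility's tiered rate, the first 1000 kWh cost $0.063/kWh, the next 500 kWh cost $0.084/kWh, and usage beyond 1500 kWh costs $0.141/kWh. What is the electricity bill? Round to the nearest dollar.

First 1000 kWh × $0.063 = $63.00
Next 500 kWh × $0.084 = $42.00
Remaining 514 kWh × $0.141 = $72.47
Total = $177.47 ≈ $177

$177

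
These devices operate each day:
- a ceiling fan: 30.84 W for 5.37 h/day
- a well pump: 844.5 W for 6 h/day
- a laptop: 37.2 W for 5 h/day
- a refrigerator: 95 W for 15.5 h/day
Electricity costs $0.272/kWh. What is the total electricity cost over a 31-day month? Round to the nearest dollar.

ceiling fan: 30.84 W × 5.37 h × 31 d = 5,134 Wh = 5.134 kWh
well pump: 844.5 W × 6 h × 31 d = 157,077 Wh = 157.1 kWh
laptop: 37.2 W × 5 h × 31 d = 5,766 Wh = 5.766 kWh
refrigerator: 95 W × 15.5 h × 31 d = 45,648 Wh = 45.65 kWh
Total energy = 5.134 + 157.1 + 5.766 + 45.65 = 213.6 kWh
Cost = 213.6 kWh × $0.272 = $58.11 ≈ $58

$58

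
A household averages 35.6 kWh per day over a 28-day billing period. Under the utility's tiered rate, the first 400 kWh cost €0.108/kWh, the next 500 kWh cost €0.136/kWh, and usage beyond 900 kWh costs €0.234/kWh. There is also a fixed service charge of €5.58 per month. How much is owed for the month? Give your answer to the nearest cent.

€139.43

Usage = 35.6 kWh/day × 28 days = 996.8 kWh
First 400 kWh × €0.108 = €43.20
Next 500 kWh × €0.136 = €68.00
Remaining 96.8 kWh × €0.234 = €22.65
Energy charge = €133.85; + service €5.58 = €139.43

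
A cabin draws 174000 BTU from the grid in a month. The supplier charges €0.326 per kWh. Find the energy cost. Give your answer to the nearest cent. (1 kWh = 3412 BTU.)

€16.62

174000 BTU × (0.00029308 kWh/BTU) = 51 kWh
Cost = 51 kWh × €0.326/kWh = €16.62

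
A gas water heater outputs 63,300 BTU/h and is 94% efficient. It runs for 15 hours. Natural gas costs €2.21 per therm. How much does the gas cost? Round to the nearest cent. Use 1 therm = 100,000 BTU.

Heat delivered = 63,300 BTU/h × 15 h = 949,500 BTU
Gas input = 949,500 / 0.94 = 1,010,106 BTU
= 1,010,106 / 100,000 = 10.1 therm
Cost = 10.1 × €2.21/therm = €22.32

€22.32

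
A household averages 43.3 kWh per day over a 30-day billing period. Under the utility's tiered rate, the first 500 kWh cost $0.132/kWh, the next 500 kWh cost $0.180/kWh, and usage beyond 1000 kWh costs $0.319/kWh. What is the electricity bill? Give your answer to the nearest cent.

$251.38

Usage = 43.3 kWh/day × 30 days = 1299 kWh
First 500 kWh × $0.132 = $66.00
Next 500 kWh × $0.180 = $90.00
Remaining 299 kWh × $0.319 = $95.38
Total = $251.38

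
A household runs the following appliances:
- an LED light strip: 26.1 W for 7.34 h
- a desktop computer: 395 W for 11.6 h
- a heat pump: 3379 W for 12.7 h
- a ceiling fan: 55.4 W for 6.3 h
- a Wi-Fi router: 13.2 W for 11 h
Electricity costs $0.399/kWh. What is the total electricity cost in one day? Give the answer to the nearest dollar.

LED light strip: 26.1 W × 7.34 h = 192 Wh = 0.1916 kWh
desktop computer: 395 W × 11.6 h = 4,582 Wh = 4.582 kWh
heat pump: 3379 W × 12.7 h = 42,913 Wh = 42.91 kWh
ceiling fan: 55.4 W × 6.3 h = 349 Wh = 0.349 kWh
Wi-Fi router: 13.2 W × 11 h = 145 Wh = 0.1452 kWh
Total energy = 0.1916 + 4.582 + 42.91 + 0.349 + 0.1452 = 48.18 kWh
Cost = 48.18 kWh × $0.399 = $19.22 ≈ $19

$19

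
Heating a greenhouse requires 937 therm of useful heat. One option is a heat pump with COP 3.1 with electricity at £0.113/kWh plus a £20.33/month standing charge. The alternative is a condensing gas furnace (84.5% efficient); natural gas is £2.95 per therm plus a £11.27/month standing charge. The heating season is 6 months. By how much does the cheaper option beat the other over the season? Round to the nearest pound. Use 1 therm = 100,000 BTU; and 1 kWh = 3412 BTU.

Heat load = 937 therm × 100,000 = 93,700,000 BTU
Gas: input = 93,700,000 / 0.845 = 110,887,574 BTU = 1,109 therm → 1,109 × £2.95 = £3,271.18; + 6 × £11.27 standing = £3,338.80
Heat pump: 93,700,000 BTU / 3412 = 27,460 kWh heat; / 3.1 = 8,859 kWh in → × £0.113 = £1,001.03; + 6 × £20.33 standing = £1,123.01
Difference = |£3,338.80 − £1,123.01| = £2,215.79 ≈ £2216

£2216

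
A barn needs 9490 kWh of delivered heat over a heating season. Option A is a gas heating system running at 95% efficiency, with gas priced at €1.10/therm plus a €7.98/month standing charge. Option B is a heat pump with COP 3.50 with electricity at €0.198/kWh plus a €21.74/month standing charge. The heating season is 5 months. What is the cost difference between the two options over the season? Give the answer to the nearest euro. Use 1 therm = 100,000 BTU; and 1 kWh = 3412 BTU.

€231

Heat load = 9490 kWh × 3412 = 32,379,880 BTU
Gas: input = 32,379,880 / 0.95 = 34,084,084 BTU = 340.8 therm → 340.8 × €1.10 = €374.92; + 5 × €7.98 standing = €414.82
Heat pump: 32,379,880 BTU / 3412 = 9,490 kWh heat; / 3.50 = 2,711 kWh in → × €0.198 = €536.86; + 5 × €21.74 standing = €645.56
Difference = |€414.82 − €645.56| = €230.74 ≈ €231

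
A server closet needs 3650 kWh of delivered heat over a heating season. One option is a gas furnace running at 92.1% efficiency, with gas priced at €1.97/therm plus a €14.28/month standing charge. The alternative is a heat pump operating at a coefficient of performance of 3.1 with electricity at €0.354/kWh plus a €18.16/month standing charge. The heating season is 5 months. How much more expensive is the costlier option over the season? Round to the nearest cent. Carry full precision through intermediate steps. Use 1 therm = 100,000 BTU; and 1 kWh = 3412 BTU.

Heat load = 3650 kWh × 3412 = 12,453,800 BTU
Gas: input = 12,453,800 / 0.921 = 13,522,041 BTU = 135.2 therm → 135.2 × €1.97 = €266.38; + 5 × €14.28 standing = €337.78
Heat pump: 12,453,800 BTU / 3412 = 3,650 kWh heat; / 3.1 = 1,177 kWh in → × €0.354 = €416.81; + 5 × €18.16 standing = €507.61
Difference = |€337.78 − €507.61| = €169.82

€169.82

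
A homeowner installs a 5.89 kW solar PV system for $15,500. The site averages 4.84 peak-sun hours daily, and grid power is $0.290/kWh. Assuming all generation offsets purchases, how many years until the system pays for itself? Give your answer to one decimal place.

5.1 years

Daily generation = 5.89 kW × 4.84 h = 28.51 kWh
Annual generation = 28.51 × 365 = 10405 kWh
Annual savings = 10405 × $0.290 = $3,017.53
Payback = $15,500 / $3,017.53 = 5.14 years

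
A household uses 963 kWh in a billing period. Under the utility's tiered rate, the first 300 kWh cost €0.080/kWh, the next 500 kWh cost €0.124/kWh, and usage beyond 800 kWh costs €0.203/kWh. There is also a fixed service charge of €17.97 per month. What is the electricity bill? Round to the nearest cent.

€137.06

First 300 kWh × €0.080 = €24.00
Next 500 kWh × €0.124 = €62.00
Remaining 163 kWh × €0.203 = €33.09
Energy charge = €119.09; + service €17.97 = €137.06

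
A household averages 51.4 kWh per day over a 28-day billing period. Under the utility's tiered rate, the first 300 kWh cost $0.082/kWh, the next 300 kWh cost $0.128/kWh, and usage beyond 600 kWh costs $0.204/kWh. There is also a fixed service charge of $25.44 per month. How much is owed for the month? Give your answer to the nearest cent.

$259.64

Usage = 51.4 kWh/day × 28 days = 1439.2 kWh
First 300 kWh × $0.082 = $24.60
Next 300 kWh × $0.128 = $38.40
Remaining 839.2 kWh × $0.204 = $171.20
Energy charge = $234.20; + service $25.44 = $259.64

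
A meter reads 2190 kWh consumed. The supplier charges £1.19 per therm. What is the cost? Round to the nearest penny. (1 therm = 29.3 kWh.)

2190 kWh × (0.03413 therm/kWh) = 74.74 therm
Cost = 74.74 therm × £1.19/therm = £88.95

£88.95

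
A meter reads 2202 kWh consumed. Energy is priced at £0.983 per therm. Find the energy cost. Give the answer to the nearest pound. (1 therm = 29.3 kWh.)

2202 kWh × (0.03413 therm/kWh) = 75.15 therm
Cost = 75.15 therm × £0.983/therm = £73.88 ≈ £74

£74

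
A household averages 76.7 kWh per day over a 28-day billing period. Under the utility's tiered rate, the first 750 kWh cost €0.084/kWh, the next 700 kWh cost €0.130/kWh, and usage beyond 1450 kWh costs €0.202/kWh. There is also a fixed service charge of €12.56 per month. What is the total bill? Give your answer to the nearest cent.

€307.48

Usage = 76.7 kWh/day × 28 days = 2147.6 kWh
First 750 kWh × €0.084 = €63.00
Next 700 kWh × €0.130 = €91.00
Remaining 697.6 kWh × €0.202 = €140.92
Energy charge = €294.92; + service €12.56 = €307.48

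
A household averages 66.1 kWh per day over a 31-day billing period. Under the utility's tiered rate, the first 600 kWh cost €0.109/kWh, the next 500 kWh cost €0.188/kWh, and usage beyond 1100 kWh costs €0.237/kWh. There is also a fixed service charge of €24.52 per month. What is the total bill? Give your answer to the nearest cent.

Usage = 66.1 kWh/day × 31 days = 2049.1 kWh
First 600 kWh × €0.109 = €65.40
Next 500 kWh × €0.188 = €94.00
Remaining 949.1 kWh × €0.237 = €224.94
Energy charge = €384.34; + service €24.52 = €408.86

€408.86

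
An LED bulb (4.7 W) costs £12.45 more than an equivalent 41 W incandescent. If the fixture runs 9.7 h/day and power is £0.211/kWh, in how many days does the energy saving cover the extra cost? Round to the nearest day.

Power saved = 41 − 4.7 = 36.3 W
Daily energy saved = 36.3 W × 9.7 h = 352.1 Wh = 0.35211 kWh
Daily savings = 0.35211 × £0.211 = £0.0743
Payback = £12.45 / £0.0743 per day = 167.6 days

168 days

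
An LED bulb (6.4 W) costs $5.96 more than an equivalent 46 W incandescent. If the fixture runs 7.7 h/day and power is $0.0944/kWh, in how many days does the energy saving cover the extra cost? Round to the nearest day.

207 days

Power saved = 46 − 6.4 = 39.6 W
Daily energy saved = 39.6 W × 7.7 h = 304.9 Wh = 0.30492 kWh
Daily savings = 0.30492 × $0.0944 = $0.0288
Payback = $5.96 / $0.0288 per day = 207.1 days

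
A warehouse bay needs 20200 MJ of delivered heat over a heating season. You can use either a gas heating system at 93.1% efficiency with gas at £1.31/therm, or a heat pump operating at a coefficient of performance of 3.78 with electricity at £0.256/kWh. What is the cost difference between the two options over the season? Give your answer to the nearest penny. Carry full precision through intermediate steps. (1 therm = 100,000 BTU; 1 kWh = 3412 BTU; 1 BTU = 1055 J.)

Heat load = 20200 MJ = 20,200,000,000 J / 1055 = 19,146,919 BTU
Gas: input = 19,146,919 / 0.931 = 20,565,971 BTU = 205.7 therm → 205.7 × £1.31 = £269.41
Heat pump: 19,146,919 BTU / 3412 = 5,612 kWh heat; / 3.78 = 1,485 kWh in → × £0.256 = £380.05
Difference = |£269.41 − £380.05| = £110.63

£110.63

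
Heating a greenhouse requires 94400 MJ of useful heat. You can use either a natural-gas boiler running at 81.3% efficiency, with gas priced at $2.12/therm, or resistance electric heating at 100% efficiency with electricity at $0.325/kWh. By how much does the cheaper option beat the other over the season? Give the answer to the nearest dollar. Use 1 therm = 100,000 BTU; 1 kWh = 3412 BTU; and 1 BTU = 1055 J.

$6190

Heat load = 94400 MJ = 94,400,000,000 J / 1055 = 89,478,673 BTU
Gas: input = 89,478,673 / 0.813 = 110,059,868 BTU = 1,101 therm → 1,101 × $2.12 = $2,333.27
Electric: 89,478,673 BTU / 3412 = 26,220 kWh → × $0.325 = $8,523.03
Difference = |$2,333.27 − $8,523.03| = $6,189.76 ≈ $6190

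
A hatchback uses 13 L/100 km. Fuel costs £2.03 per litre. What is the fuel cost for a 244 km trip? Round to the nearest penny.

Fuel = 13 L/100 km × 244 km / 100 = 31.72 L
Cost = 31.72 L × £2.03/L = £64.39

£64.39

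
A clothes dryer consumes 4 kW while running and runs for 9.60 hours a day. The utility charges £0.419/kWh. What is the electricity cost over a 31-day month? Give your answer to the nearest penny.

£498.78

Energy = 4000 W × 9.60 h/day × 31 days = 1,190,400 Wh = 1,190 kWh
Cost = 1,190 kWh × £0.419/kWh = £498.78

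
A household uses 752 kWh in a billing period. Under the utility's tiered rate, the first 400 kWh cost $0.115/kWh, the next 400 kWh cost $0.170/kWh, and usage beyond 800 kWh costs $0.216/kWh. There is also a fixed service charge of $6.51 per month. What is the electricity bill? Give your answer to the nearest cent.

$112.35

First 400 kWh × $0.115 = $46.00
Next 352 kWh × $0.170 = $59.84
Remaining tier: 0 kWh (not reached)
Energy charge = $105.84; + service $6.51 = $112.35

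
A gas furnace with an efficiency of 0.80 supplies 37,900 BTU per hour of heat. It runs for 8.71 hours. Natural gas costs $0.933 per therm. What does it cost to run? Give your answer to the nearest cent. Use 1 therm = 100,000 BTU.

$3.85

Heat delivered = 37,900 BTU/h × 8.71 h = 330,109 BTU
Gas input = 330,109 / 0.80 = 412,636 BTU
= 412,636 / 100,000 = 4.126 therm
Cost = 4.126 × $0.933/therm = $3.85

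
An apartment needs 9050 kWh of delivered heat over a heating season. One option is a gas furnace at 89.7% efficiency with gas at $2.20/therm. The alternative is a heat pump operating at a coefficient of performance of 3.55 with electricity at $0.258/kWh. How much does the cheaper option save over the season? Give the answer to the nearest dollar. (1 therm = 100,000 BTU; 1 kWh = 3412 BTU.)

$100

Heat load = 9050 kWh × 3412 = 30,878,600 BTU
Gas: input = 30,878,600 / 0.897 = 34,424,303 BTU = 344.2 therm → 344.2 × $2.20 = $757.33
Heat pump: 30,878,600 BTU / 3412 = 9,050 kWh heat; / 3.55 = 2,549 kWh in → × $0.258 = $657.72
Difference = |$757.33 − $657.72| = $99.62 ≈ $100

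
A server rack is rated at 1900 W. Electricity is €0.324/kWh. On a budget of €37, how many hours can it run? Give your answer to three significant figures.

60.1 h

Energy budget = €37 / €0.324 per kWh = 114.2 kWh = 114,198 Wh
Runtime = 114,198 Wh / 1900 W = 60.1 h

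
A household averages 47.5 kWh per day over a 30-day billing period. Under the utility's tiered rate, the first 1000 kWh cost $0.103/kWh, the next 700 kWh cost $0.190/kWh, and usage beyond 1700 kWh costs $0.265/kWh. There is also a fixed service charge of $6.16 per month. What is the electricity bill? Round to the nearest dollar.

Usage = 47.5 kWh/day × 30 days = 1425 kWh
First 1000 kWh × $0.103 = $103.00
Next 425 kWh × $0.190 = $80.75
Remaining tier: 0 kWh (not reached)
Energy charge = $183.75; + service $6.16 = $189.91 ≈ $190

$190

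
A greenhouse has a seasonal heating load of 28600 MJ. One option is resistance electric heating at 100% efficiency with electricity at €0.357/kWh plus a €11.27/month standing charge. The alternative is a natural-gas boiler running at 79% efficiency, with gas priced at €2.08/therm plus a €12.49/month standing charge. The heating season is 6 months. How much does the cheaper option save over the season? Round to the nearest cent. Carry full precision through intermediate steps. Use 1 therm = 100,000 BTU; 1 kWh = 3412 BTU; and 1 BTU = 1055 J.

Heat load = 28600 MJ = 28,600,000,000 J / 1055 = 27,109,005 BTU
Gas: input = 27,109,005 / 0.79 = 34,315,196 BTU = 343.2 therm → 343.2 × €2.08 = €713.76; + 6 × €12.49 standing = €788.70
Electric: 27,109,005 BTU / 3412 = 7,945 kWh → × €0.357 = €2,836.43; + 6 × €11.27 standing = €2,904.05
Difference = |€788.70 − €2,904.05| = €2,115.36

€2115.36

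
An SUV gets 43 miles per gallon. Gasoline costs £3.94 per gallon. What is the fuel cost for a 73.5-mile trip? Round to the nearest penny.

Fuel = 73.5 mi / 43 mpg = 1.709 gal
Cost = 1.709 gal × £3.94/gal = £6.73

£6.73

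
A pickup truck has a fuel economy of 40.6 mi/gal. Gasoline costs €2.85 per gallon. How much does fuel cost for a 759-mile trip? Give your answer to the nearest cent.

€53.28

Fuel = 759 mi / 40.6 mpg = 18.69 gal
Cost = 18.69 gal × €2.85/gal = €53.28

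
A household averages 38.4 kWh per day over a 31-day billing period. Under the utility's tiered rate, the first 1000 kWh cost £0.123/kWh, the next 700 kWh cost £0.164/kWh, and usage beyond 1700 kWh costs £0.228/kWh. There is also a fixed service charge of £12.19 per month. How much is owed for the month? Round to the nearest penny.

£166.42

Usage = 38.4 kWh/day × 31 days = 1190.4 kWh
First 1000 kWh × £0.123 = £123.00
Next 190.4 kWh × £0.164 = £31.23
Remaining tier: 0 kWh (not reached)
Energy charge = £154.23; + service £12.19 = £166.42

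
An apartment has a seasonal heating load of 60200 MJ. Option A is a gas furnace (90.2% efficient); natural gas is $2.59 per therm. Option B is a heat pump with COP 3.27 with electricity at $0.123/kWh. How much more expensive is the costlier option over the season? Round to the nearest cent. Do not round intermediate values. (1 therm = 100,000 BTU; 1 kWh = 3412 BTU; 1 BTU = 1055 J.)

Heat load = 60200 MJ = 60,200,000,000 J / 1055 = 57,061,611 BTU
Gas: input = 57,061,611 / 0.902 = 63,261,210 BTU = 632.6 therm → 632.6 × $2.59 = $1,638.47
Heat pump: 57,061,611 BTU / 3412 = 16,720 kWh heat; / 3.27 = 5,114 kWh in → × $0.123 = $629.06
Difference = |$1,638.47 − $629.06| = $1,009.40

$1009.40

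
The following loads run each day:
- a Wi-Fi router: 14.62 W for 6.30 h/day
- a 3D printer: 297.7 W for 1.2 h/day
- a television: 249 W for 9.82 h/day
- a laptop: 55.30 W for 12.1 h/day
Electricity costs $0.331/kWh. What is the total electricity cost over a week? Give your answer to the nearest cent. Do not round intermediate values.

Wi-Fi router: 14.62 W × 6.30 h × 7 d = 645 Wh = 0.6447 kWh
3D printer: 297.7 W × 1.2 h × 7 d = 2,501 Wh = 2.501 kWh
television: 249 W × 9.82 h × 7 d = 17,116 Wh = 17.12 kWh
laptop: 55.30 W × 12.1 h × 7 d = 4,684 Wh = 4.684 kWh
Total energy = 0.6447 + 2.501 + 17.12 + 4.684 = 24.95 kWh
Cost = 24.95 kWh × $0.331 = $8.26

$8.26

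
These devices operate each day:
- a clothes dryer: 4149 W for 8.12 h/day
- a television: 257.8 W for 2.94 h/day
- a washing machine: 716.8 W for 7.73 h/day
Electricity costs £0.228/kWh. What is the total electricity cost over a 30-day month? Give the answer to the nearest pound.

£274

clothes dryer: 4149 W × 8.12 h × 30 d = 1,010,696 Wh = 1,011 kWh
television: 257.8 W × 2.94 h × 30 d = 22,738 Wh = 22.74 kWh
washing machine: 716.8 W × 7.73 h × 30 d = 166,226 Wh = 166.2 kWh
Total energy = 1,011 + 22.74 + 166.2 = 1,200 kWh
Cost = 1,200 kWh × £0.228 = £273.52 ≈ £274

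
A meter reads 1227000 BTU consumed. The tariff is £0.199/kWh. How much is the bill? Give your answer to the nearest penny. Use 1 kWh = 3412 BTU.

£71.56

1227000 BTU × (0.00029308 kWh/BTU) = 359.6 kWh
Cost = 359.6 kWh × £0.199/kWh = £71.56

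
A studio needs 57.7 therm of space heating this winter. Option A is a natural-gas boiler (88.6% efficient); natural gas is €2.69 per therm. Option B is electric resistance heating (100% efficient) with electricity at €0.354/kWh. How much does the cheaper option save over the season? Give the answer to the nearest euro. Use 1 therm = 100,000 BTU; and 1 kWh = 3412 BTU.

€423

Heat load = 57.7 therm × 100,000 = 5,770,000 BTU
Gas: input = 5,770,000 / 0.886 = 6,512,415 BTU = 65.12 therm → 65.12 × €2.69 = €175.18
Electric: 5,770,000 BTU / 3412 = 1,691 kWh → × €0.354 = €598.65
Difference = |€175.18 − €598.65| = €423.46 ≈ €423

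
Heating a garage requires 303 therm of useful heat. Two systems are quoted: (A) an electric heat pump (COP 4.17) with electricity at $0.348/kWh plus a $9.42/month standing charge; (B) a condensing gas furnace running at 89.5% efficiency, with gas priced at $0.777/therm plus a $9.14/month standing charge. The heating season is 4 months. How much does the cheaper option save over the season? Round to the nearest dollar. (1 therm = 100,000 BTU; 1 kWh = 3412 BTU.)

$479

Heat load = 303 therm × 100,000 = 30,300,000 BTU
Gas: input = 30,300,000 / 0.895 = 33,854,749 BTU = 338.5 therm → 338.5 × $0.777 = $263.05; + 4 × $9.14 standing = $299.61
Heat pump: 30,300,000 BTU / 3412 = 8,880 kWh heat; / 4.17 = 2,130 kWh in → × $0.348 = $741.10; + 4 × $9.42 standing = $778.78
Difference = |$299.61 − $778.78| = $479.17 ≈ $479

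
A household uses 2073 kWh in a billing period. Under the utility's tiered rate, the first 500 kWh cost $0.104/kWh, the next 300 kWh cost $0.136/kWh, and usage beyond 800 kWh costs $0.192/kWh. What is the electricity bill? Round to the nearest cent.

$337.22

First 500 kWh × $0.104 = $52.00
Next 300 kWh × $0.136 = $40.80
Remaining 1273 kWh × $0.192 = $244.42
Total = $337.22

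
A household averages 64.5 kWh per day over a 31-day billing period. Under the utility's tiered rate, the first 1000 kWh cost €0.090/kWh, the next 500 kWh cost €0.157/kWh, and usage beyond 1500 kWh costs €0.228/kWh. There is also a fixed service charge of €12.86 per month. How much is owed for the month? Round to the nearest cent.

Usage = 64.5 kWh/day × 31 days = 1999.5 kWh
First 1000 kWh × €0.090 = €90.00
Next 500 kWh × €0.157 = €78.50
Remaining 499.5 kWh × €0.228 = €113.89
Energy charge = €282.39; + service €12.86 = €295.25

€295.25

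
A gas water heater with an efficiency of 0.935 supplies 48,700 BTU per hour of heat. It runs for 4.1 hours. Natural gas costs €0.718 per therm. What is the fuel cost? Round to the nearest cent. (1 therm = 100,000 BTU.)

Heat delivered = 48,700 BTU/h × 4.1 h = 199,670 BTU
Gas input = 199,670 / 0.935 = 213,551 BTU
= 213,551 / 100,000 = 2.136 therm
Cost = 2.136 × €0.718/therm = €1.53

€1.53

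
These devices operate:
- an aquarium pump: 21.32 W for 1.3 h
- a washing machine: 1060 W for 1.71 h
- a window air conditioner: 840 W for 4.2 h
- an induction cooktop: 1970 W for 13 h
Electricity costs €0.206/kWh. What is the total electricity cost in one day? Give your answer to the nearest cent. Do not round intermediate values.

aquarium pump: 21.32 W × 1.3 h = 28 Wh = 0.02772 kWh
washing machine: 1060 W × 1.71 h = 1,813 Wh = 1.813 kWh
window air conditioner: 840 W × 4.2 h = 3,528 Wh = 3.528 kWh
induction cooktop: 1970 W × 13 h = 25,610 Wh = 25.61 kWh
Total energy = 0.02772 + 1.813 + 3.528 + 25.61 = 30.98 kWh
Cost = 30.98 kWh × €0.206 = €6.38

€6.38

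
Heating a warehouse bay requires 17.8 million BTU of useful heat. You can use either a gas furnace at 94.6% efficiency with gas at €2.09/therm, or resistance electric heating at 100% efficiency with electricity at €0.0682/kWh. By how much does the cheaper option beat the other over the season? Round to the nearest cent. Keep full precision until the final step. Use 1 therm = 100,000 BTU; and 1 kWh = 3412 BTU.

€37.46

Heat load = 17.8 × 10⁶ BTU = 17,800,000 BTU
Gas: input = 17,800,000 / 0.946 = 18,816,068 BTU = 188.2 therm → 188.2 × €2.09 = €393.26
Electric: 17,800,000 BTU / 3412 = 5,217 kWh → × €0.0682 = €355.79
Difference = |€393.26 − €355.79| = €37.46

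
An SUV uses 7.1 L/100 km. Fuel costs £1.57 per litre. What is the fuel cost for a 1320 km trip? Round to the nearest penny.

Fuel = 7.1 L/100 km × 1320 km / 100 = 93.72 L
Cost = 93.72 L × £1.57/L = £147.14

£147.14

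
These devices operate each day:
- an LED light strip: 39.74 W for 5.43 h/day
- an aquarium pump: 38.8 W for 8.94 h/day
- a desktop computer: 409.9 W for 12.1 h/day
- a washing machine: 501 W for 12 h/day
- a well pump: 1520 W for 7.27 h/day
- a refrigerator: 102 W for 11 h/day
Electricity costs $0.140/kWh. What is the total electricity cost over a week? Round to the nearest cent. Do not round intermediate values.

LED light strip: 39.74 W × 5.43 h × 7 d = 1,511 Wh = 1.511 kWh
aquarium pump: 38.8 W × 8.94 h × 7 d = 2,428 Wh = 2.428 kWh
desktop computer: 409.9 W × 12.1 h × 7 d = 34,719 Wh = 34.72 kWh
washing machine: 501 W × 12 h × 7 d = 42,084 Wh = 42.08 kWh
well pump: 1520 W × 7.27 h × 7 d = 77,353 Wh = 77.35 kWh
refrigerator: 102 W × 11 h × 7 d = 7,854 Wh = 7.854 kWh
Total energy = 1.511 + 2.428 + 34.72 + 42.08 + 77.35 + 7.854 = 165.9 kWh
Cost = 165.9 kWh × $0.140 = $23.23

$23.23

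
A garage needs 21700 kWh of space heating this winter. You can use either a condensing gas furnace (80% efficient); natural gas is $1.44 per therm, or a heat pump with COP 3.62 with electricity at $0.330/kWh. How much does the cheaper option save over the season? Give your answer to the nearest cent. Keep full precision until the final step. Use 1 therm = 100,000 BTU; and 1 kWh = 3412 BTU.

Heat load = 21700 kWh × 3412 = 74,040,400 BTU
Gas: input = 74,040,400 / 0.80 = 92,550,500 BTU = 925.5 therm → 925.5 × $1.44 = $1,332.73
Heat pump: 74,040,400 BTU / 3412 = 21,700 kWh heat; / 3.62 = 5,994 kWh in → × $0.330 = $1,978.18
Difference = |$1,332.73 − $1,978.18| = $645.45

$645.45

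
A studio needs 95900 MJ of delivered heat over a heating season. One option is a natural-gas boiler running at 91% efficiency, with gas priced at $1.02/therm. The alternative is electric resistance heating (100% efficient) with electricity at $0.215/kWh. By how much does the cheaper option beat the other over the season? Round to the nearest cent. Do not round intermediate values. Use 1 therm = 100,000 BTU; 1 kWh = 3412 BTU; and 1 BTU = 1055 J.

$4709.02

Heat load = 95900 MJ = 95,900,000,000 J / 1055 = 90,900,474 BTU
Gas: input = 90,900,474 / 0.910 = 99,890,631 BTU = 998.9 therm → 998.9 × $1.02 = $1,018.88
Electric: 90,900,474 BTU / 3412 = 26,640 kWh → × $0.215 = $5,727.90
Difference = |$1,018.88 − $5,727.90| = $4,709.02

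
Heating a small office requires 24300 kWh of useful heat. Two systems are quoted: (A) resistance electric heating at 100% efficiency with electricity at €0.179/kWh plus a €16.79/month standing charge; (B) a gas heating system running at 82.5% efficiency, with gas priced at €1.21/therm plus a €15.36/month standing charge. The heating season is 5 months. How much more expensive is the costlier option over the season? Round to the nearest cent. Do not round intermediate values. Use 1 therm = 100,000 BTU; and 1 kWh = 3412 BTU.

€3140.81

Heat load = 24300 kWh × 3412 = 82,911,600 BTU
Gas: input = 82,911,600 / 0.825 = 100,498,909 BTU = 1,005 therm → 1,005 × €1.21 = €1,216.04; + 5 × €15.36 standing = €1,292.84
Electric: 82,911,600 BTU / 3412 = 24,300 kWh → × €0.179 = €4,349.70; + 5 × €16.79 standing = €4,433.65
Difference = |€1,292.84 − €4,433.65| = €3,140.81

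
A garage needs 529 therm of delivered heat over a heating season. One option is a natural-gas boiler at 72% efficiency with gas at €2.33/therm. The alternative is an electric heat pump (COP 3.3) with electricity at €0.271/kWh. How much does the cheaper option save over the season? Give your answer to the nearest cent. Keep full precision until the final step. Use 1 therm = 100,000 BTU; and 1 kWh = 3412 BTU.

Heat load = 529 therm × 100,000 = 52,900,000 BTU
Gas: input = 52,900,000 / 0.72 = 73,472,222 BTU = 734.7 therm → 734.7 × €2.33 = €1,711.90
Heat pump: 52,900,000 BTU / 3412 = 15,500 kWh heat; / 3.3 = 4,698 kWh in → × €0.271 = €1,273.22
Difference = |€1,711.90 − €1,273.22| = €438.69

€438.69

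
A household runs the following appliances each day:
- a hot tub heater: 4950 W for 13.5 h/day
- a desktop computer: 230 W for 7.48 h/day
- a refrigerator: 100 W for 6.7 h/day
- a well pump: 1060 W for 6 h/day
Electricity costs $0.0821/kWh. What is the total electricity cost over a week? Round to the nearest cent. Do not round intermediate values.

hot tub heater: 4950 W × 13.5 h × 7 d = 467,775 Wh = 467.8 kWh
desktop computer: 230 W × 7.48 h × 7 d = 12,043 Wh = 12.04 kWh
refrigerator: 100 W × 6.7 h × 7 d = 4,690 Wh = 4.69 kWh
well pump: 1060 W × 6 h × 7 d = 44,520 Wh = 44.52 kWh
Total energy = 467.8 + 12.04 + 4.69 + 44.52 = 529 kWh
Cost = 529 kWh × $0.0821 = $43.43

$43.43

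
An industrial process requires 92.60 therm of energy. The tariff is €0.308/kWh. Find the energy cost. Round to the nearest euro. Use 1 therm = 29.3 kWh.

92.60 therm × (29.3 kWh/therm) = 2,713 kWh
Cost = 2,713 kWh × €0.308/kWh = €835.66 ≈ €836

€836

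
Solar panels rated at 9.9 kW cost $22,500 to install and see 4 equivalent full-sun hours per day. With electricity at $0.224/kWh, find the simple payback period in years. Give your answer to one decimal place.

Daily generation = 9.9 kW × 4 h = 39.6 kWh
Annual generation = 39.6 × 365 = 14454 kWh
Annual savings = 14454 × $0.224 = $3,237.70
Payback = $22,500 / $3,237.70 = 6.95 years

6.9 years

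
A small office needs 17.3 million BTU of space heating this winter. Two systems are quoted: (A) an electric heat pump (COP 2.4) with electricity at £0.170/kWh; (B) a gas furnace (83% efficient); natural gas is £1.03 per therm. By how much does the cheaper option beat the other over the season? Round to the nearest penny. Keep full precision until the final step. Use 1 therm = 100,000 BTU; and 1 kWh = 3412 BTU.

Heat load = 17.3 × 10⁶ BTU = 17,300,000 BTU
Gas: input = 17,300,000 / 0.83 = 20,843,373 BTU = 208.4 therm → 208.4 × £1.03 = £214.69
Heat pump: 17,300,000 BTU / 3412 = 5,070 kWh heat; / 2.4 = 2,113 kWh in → × £0.170 = £359.15
Difference = |£214.69 − £359.15| = £144.46

£144.46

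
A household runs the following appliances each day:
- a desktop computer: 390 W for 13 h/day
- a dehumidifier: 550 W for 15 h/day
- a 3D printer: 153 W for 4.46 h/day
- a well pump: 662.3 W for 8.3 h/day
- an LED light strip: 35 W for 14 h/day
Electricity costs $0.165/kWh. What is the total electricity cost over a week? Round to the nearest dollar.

$23

desktop computer: 390 W × 13 h × 7 d = 35,490 Wh = 35.49 kWh
dehumidifier: 550 W × 15 h × 7 d = 57,750 Wh = 57.75 kWh
3D printer: 153 W × 4.46 h × 7 d = 4,777 Wh = 4.777 kWh
well pump: 662.3 W × 8.3 h × 7 d = 38,480 Wh = 38.48 kWh
LED light strip: 35 W × 14 h × 7 d = 3,430 Wh = 3.43 kWh
Total energy = 35.49 + 57.75 + 4.777 + 38.48 + 3.43 = 139.9 kWh
Cost = 139.9 kWh × $0.165 = $23.09 ≈ $23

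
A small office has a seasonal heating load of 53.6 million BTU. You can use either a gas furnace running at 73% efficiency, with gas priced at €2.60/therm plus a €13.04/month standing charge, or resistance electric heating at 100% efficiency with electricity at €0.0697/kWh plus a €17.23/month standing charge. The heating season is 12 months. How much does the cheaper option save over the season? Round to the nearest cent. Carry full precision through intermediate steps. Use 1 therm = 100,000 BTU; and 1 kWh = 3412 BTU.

€763.83

Heat load = 53.6 × 10⁶ BTU = 53,600,000 BTU
Gas: input = 53,600,000 / 0.73 = 73,424,658 BTU = 734.2 therm → 734.2 × €2.60 = €1,909.04; + 12 × €13.04 standing = €2,065.52
Electric: 53,600,000 BTU / 3412 = 15,710 kWh → × €0.0697 = €1,094.94; + 12 × €17.23 standing = €1,301.70
Difference = |€2,065.52 − €1,301.70| = €763.83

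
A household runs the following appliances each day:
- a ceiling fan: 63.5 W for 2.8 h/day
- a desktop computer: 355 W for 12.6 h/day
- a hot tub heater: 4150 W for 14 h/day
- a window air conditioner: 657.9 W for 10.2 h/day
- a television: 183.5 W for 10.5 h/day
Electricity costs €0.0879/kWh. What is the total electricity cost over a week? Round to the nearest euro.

€44

ceiling fan: 63.5 W × 2.8 h × 7 d = 1,245 Wh = 1.245 kWh
desktop computer: 355 W × 12.6 h × 7 d = 31,311 Wh = 31.31 kWh
hot tub heater: 4150 W × 14 h × 7 d = 406,700 Wh = 406.7 kWh
window air conditioner: 657.9 W × 10.2 h × 7 d = 46,974 Wh = 46.97 kWh
television: 183.5 W × 10.5 h × 7 d = 13,487 Wh = 13.49 kWh
Total energy = 1.245 + 31.31 + 406.7 + 46.97 + 13.49 = 499.7 kWh
Cost = 499.7 kWh × €0.0879 = €43.93 ≈ €44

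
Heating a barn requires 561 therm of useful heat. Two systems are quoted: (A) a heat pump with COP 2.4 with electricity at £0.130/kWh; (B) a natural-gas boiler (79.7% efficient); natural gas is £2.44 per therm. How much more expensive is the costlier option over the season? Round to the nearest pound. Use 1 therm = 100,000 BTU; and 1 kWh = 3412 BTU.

£827

Heat load = 561 therm × 100,000 = 56,100,000 BTU
Gas: input = 56,100,000 / 0.797 = 70,388,959 BTU = 703.9 therm → 703.9 × £2.44 = £1,717.49
Heat pump: 56,100,000 BTU / 3412 = 16,440 kWh heat; / 2.4 = 6,851 kWh in → × £0.130 = £890.61
Difference = |£1,717.49 − £890.61| = £826.88 ≈ £827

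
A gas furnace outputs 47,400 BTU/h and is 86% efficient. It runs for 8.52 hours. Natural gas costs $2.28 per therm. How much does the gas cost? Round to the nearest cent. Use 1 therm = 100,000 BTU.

Heat delivered = 47,400 BTU/h × 8.52 h = 403,848 BTU
Gas input = 403,848 / 0.860 = 469,591 BTU
= 469,591 / 100,000 = 4.696 therm
Cost = 4.696 × $2.28/therm = $10.71

$10.71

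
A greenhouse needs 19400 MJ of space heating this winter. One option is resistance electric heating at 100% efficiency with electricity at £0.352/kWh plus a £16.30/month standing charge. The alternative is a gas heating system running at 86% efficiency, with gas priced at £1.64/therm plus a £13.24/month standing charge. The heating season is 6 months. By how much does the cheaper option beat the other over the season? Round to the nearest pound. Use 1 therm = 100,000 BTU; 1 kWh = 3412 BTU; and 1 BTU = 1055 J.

£1565

Heat load = 19400 MJ = 19,400,000,000 J / 1055 = 18,388,626 BTU
Gas: input = 18,388,626 / 0.86 = 21,382,123 BTU = 213.8 therm → 213.8 × £1.64 = £350.67; + 6 × £13.24 standing = £430.11
Electric: 18,388,626 BTU / 3412 = 5,389 kWh → × £0.352 = £1,897.07; + 6 × £16.30 standing = £1,994.87
Difference = |£430.11 − £1,994.87| = £1,564.76 ≈ £1565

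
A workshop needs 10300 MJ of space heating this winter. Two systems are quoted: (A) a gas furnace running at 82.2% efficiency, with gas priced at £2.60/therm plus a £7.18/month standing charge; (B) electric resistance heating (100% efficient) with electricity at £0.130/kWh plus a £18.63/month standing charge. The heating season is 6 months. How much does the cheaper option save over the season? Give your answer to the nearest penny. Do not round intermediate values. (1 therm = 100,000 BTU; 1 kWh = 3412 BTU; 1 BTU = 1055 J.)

£131.87

Heat load = 10300 MJ = 10,300,000,000 J / 1055 = 9,763,033 BTU
Gas: input = 9,763,033 / 0.822 = 11,877,169 BTU = 118.8 therm → 118.8 × £2.60 = £308.81; + 6 × £7.18 standing = £351.89
Electric: 9,763,033 BTU / 3412 = 2,861 kWh → × £0.130 = £371.98; + 6 × £18.63 standing = £483.76
Difference = |£351.89 − £483.76| = £131.87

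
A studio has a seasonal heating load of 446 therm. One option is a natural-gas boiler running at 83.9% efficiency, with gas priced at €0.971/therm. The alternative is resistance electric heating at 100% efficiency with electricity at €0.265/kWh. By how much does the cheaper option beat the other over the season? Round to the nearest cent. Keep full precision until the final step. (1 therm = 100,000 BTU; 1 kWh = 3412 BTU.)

Heat load = 446 therm × 100,000 = 44,600,000 BTU
Gas: input = 44,600,000 / 0.839 = 53,158,522 BTU = 531.6 therm → 531.6 × €0.971 = €516.17
Electric: 44,600,000 BTU / 3412 = 13,070 kWh → × €0.265 = €3,463.95
Difference = |€516.17 − €3,463.95| = €2,947.78

€2947.78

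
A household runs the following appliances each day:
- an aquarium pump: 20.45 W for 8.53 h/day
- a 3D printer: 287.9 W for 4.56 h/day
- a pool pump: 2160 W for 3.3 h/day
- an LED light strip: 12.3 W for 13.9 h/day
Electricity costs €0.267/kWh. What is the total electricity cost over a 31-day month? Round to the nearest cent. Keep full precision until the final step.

aquarium pump: 20.45 W × 8.53 h × 31 d = 5,408 Wh = 5.408 kWh
3D printer: 287.9 W × 4.56 h × 31 d = 40,698 Wh = 40.7 kWh
pool pump: 2160 W × 3.3 h × 31 d = 220,968 Wh = 221 kWh
LED light strip: 12.3 W × 13.9 h × 31 d = 5,300 Wh = 5.3 kWh
Total energy = 5.408 + 40.7 + 221 + 5.3 = 272.4 kWh
Cost = 272.4 kWh × €0.267 = €72.72

€72.72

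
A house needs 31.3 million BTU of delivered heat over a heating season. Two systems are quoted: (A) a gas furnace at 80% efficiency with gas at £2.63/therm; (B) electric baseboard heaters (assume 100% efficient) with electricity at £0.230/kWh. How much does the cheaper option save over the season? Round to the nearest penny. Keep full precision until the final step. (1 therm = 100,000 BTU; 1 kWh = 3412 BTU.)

£1080.92

Heat load = 31.3 × 10⁶ BTU = 31,300,000 BTU
Gas: input = 31,300,000 / 0.80 = 39,125,000 BTU = 391.2 therm → 391.2 × £2.63 = £1,028.99
Electric: 31,300,000 BTU / 3412 = 9,174 kWh → × £0.230 = £2,109.91
Difference = |£1,028.99 − £2,109.91| = £1,080.92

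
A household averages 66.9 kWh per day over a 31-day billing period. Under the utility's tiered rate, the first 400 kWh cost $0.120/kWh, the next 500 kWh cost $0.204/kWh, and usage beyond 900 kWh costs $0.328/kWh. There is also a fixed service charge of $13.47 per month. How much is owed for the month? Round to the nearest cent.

Usage = 66.9 kWh/day × 31 days = 2073.9 kWh
First 400 kWh × $0.120 = $48.00
Next 500 kWh × $0.204 = $102.00
Remaining 1173.9 kWh × $0.328 = $385.04
Energy charge = $535.04; + service $13.47 = $548.51

$548.51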